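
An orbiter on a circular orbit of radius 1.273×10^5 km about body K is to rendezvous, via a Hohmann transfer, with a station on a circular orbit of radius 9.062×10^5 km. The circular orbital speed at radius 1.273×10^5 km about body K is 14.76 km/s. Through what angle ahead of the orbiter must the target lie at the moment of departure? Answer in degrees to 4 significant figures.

From the circular-orbit relation v² = μ/r at r = 1.273×10^5 km: μ = v²r = (14.76)² × 1.273×10^5 = 2.77333×10^7 km³/s².
The Hohmann ellipse has a_t = (r₁ + r₂)/2 = 5.1675×10^5 km.
The half-period of the transfer ellipse is t = π√(a_t³/μ) = 2.2160×10^5 s.
Target angular speed ω₂ = √(μ/r₂³) = 6.1047×10^-6 rad/s.
Angle swept by the target during transfer: ω₂·t = 1.3528 rad = 77.51°.
The orbiter traverses 180° on the transfer ellipse, so the target must lead by 180° − 77.51° = 102.5°.

φ = 102.5°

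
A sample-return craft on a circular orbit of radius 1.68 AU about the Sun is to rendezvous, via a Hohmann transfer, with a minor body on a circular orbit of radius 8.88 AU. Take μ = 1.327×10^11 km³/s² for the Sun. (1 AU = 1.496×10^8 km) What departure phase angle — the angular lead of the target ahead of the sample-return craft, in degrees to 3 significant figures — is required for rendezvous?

φ = 97.5°

In km: r₁ = 1.68 × 1.496×10^8 = 2.51328×10^8 km; r₂ = 8.88 × 1.496×10^8 = 1.328448×10^9 km.
The Hohmann ellipse has a_t = (r₁ + r₂)/2 = 7.89888×10^8 km.
Transfer time t = π√(a_t³/μ) = 1.9145×10^8 s.
Target angular speed ω₂ = √(μ/r₂³) = 7.5235×10^-9 rad/s.
Angle swept by the target during transfer: ω₂·t = 1.4404 rad = 82.53°.
Arrival is 180° from departure on the ellipse, so φ = 180° − 82.53° = 97.5°.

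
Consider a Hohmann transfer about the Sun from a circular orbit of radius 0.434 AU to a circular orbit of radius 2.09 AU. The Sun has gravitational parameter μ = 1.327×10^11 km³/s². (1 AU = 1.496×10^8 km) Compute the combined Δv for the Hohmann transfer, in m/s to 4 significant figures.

In km: r₁ = 0.434 × 1.496×10^8 = 6.49264×10^7 km; r₂ = 2.09 × 1.496×10^8 = 3.12664×10^8 km.
The Hohmann ellipse has a_t = (r₁ + r₂)/2 = 1.887952×10^8 km.
Circular speed at r₁: v₁ = √(μ/r₁) = √(1.327×10^11/6.49264×10^7) = 45.21 km/s.
Transfer-orbit speed at r₁ (vis-viva equation): v_p = √[μ(2/r₁ − 1/a_t)] = 58.18 km/s.
First burn Δv₁ = |v_p − v₁| = 12.97 km/s.
At r₂, v₂ = √(μ/r₂) = 20.60 km/s.
Transfer-orbit speed at r₂: v_a = √[μ(2/r₂ − 1/a_t)] = 12.08 km/s.
Second burn Δv₂ = |v₂ − v_a| = 8.520 km/s.
Δv = Δv₁ + Δv₂ = 12.97 + 8.520 = 21.49 km/s.

Δv = 21490 m/s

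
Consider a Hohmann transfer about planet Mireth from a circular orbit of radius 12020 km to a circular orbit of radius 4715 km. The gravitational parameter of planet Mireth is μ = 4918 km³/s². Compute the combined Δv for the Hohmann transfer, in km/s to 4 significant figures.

Δv = 0.3623 km/s

Transfer-ellipse semi-major axis a_t = (r₁ + r₂)/2 = (12020 + 4715)/2 = 8367.5 km.
At r₁ the circular-orbit speed is v₁ = √(μ/r₁) = 0.63965 km/s.
Transfer-orbit speed at r₁ (vis-viva): v_a = √[μ(2/r₁ − 1/a_t)] = 0.48016 km/s.
First burn Δv₁ = |v_a − v₁| = 0.1595 km/s.
At r₂, v₂ = √(μ/r₂) = 1.0213 km/s.
Transfer-orbit speed at r₂: v_p = √[μ(2/r₂ − 1/a_t)] = 1.2241 km/s.
Second burn Δv₂ = |v₂ − v_p| = 0.2028 km/s.
Total Δv = Δv₁ + Δv₂ = 0.3623 km/s.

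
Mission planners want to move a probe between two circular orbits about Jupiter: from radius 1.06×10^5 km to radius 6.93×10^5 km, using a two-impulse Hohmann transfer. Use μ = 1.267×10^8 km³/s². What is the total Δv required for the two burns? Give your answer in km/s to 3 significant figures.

Δv = 17.5 km/s

Transfer-ellipse semi-major axis a_t = (r₁ + r₂)/2 = (1.060×10^5 + 6.930×10^5)/2 = 3.995×10^5 km.
Circular speed at r₁: v₁ = √(μ/r₁) = √(1.267×10^8/1.060×10^5) = 34.57 km/s.
On the transfer ellipse at r₁, vis-viva gives v_p = √[μ(2/r₁ − 1/a_t)] = 45.53 km/s.
First burn Δv₁ = |v_p − v₁| = 10.96 km/s.
At r₂, v₂ = √(μ/r₂) = 13.521 km/s.
Transfer-orbit speed at r₂: v_a = √[μ(2/r₂ − 1/a_t)] = 6.9649 km/s.
Second burn Δv₂ = |v₂ − v_a| = 6.556 km/s.
Total Δv = Δv₁ + Δv₂ = 17.52 km/s.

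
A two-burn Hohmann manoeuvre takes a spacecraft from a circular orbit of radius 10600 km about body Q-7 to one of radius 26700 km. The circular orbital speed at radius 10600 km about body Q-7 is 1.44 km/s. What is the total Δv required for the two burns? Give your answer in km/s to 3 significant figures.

From the circular-orbit relation v² = μ/r at r = 10600 km: μ = v²r = (1.44)² × 10600 = 21980.2 km³/s².
The Hohmann ellipse has a_t = (r₁ + r₂)/2 = 18650 km.
At r₁ the circular-orbit speed is v₁ = √(μ/r₁) = 1.440 km/s.
Transfer-orbit speed at r₁ (vis-viva equation): v_p = √[μ(2/r₁ − 1/a_t)] = 1.723 km/s.
First burn Δv₁ = |v_p − v₁| = 0.2830 km/s.
At r₂, v₂ = √(μ/r₂) = 0.9073 km/s.
Transfer-orbit speed at r₂: v_a = √[μ(2/r₂ − 1/a_t)] = 0.6840 km/s.
Second burn Δv₂ = |v₂ − v_a| = 0.2233 km/s.
Δv = Δv₁ + Δv₂ = 0.2830 + 0.2233 = 0.5063 km/s.

Δv = 0.506 km/s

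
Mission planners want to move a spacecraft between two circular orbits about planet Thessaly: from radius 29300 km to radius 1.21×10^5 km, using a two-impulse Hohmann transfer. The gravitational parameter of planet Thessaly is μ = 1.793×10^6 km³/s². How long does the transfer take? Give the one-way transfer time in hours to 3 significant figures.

Semi-major axis of the transfer orbit: a_t = (29300 + 1.210×10^5)/2 = 75150 km.
By Kepler's third law the transfer-orbit period is T = 2π√(a_t³/μ), so t = T/2 = 48330 s.
Converting: 48330 s ÷ 3600 s/hour = 13.4 hours.

t = 13.4 hours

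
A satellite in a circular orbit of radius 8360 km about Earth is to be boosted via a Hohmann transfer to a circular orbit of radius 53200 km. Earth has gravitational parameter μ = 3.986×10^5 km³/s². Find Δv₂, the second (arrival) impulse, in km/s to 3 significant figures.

Δv₂ = 1.31 km/s

The Hohmann ellipse has a_t = (r₁ + r₂)/2 = 30780 km.
On the circular orbit at r = 53200 km, v_c = √(μ/r) = 2.7372 km/s.
Transfer-orbit speed at the same r (vis-viva, a = a_t): v_t = √[μ(2/r − 1/a_t)] = 1.4265 km/s.
Δv₂ = |v_t − v_c| = |1.4265 − 2.7372| = 1.311 km/s.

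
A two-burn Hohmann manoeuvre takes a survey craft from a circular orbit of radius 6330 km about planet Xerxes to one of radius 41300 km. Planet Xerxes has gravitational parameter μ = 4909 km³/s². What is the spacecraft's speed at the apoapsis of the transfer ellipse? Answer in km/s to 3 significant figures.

The Hohmann ellipse has a_t = (r₁ + r₂)/2 = 23815 km.
The apoapsis of the transfer ellipse is at r = 41300 km.
Vis-viva: v = √[μ(2/r − 1/a_t)] = √[4909 × (2/41300 − 1/23815)] = 0.1777 km/s.

v = 0.178 km/s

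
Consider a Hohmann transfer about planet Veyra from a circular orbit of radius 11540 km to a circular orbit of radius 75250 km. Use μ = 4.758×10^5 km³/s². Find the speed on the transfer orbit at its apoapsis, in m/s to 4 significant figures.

v = 1297 m/s

Transfer-ellipse semi-major axis a_t = (r₁ + r₂)/2 = (11540 + 75250)/2 = 43395 km.
At apoapsis, r = 75250 km.
Vis-viva: v = √[μ(2/r − 1/a_t)] = √[4.758×10^5 × (2/75250 − 1/43395)] = 1.297 km/s.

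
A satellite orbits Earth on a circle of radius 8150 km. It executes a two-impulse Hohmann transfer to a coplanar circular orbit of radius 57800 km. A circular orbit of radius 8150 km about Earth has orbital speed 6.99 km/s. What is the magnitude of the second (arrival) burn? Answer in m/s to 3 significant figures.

From the circular-orbit relation v² = μ/r at r = 8150 km: μ = v²r = (6.99)² × 8150 = 3.98210×10^5 km³/s².
The Hohmann ellipse has a_t = (r₁ + r₂)/2 = 32975 km.
Circular speed at r = 57800 km: v_c = √(μ/r) = 2.625 km/s.
Transfer-orbit speed at the same r (vis-viva, a = a_t): v_t = √[μ(2/r − 1/a_t)] = 1.305 km/s.
Δv₂ = |v_t − v_c| = |1.305 − 2.625| = 1.320 km/s.

Δv₂ = 1320 m/s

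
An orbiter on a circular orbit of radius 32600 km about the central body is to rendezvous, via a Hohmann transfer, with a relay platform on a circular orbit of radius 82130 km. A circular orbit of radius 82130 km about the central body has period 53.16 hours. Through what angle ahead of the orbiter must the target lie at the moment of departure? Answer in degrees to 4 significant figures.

From Kepler's third law T² = 4π²r³/μ at r = 82130 km, T = 53.16 hours = 53.16 × 3600 s = 1.91376×10^5 s: μ = 4π²r³/T² = 5.97159×10^5 km³/s².
Transfer-ellipse semi-major axis a_t = (r₁ + r₂)/2 = (32600 + 82130)/2 = 57365 km.
Transfer time t = π√(a_t³/μ) = 55860 s.
Target angular speed ω₂ = √(μ/r₂³) = 3.283×10^-5 rad/s.
Angle swept by the target during transfer: ω₂·t = 1.8339 rad = 105.07°.
The orbiter traverses 180° on the transfer ellipse, so the target must lead by 180° − 105.07° = 74.93°.

φ = 74.93°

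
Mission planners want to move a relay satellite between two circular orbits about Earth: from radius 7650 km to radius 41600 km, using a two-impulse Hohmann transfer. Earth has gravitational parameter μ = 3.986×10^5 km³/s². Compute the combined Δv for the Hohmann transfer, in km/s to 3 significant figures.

Transfer-ellipse semi-major axis a_t = (r₁ + r₂)/2 = (7650 + 41600)/2 = 24625 km.
At r₁ the circular-orbit speed is v₁ = √(μ/r₁) = 7.218 km/s.
On the transfer ellipse at r₁, vis-viva gives v_p = √[μ(2/r₁ − 1/a_t)] = 9.382 km/s.
First burn Δv₁ = |v_p − v₁| = 2.164 km/s.
Circular speed at r₂: v₂ = √(μ/r₂) = 3.095 km/s.
Transfer-orbit speed at r₂: v_a = √[μ(2/r₂ − 1/a_t)] = 1.725 km/s.
Second burn Δv₂ = |v₂ − v_a| = 1.370 km/s.
Δv = Δv₁ + Δv₂ = 2.164 + 1.370 = 3.534 km/s.

Δv = 3.53 km/s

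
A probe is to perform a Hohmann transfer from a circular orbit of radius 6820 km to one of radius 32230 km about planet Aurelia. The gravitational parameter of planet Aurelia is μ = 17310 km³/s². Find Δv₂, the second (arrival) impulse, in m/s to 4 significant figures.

The Hohmann ellipse has a_t = (r₁ + r₂)/2 = 19525 km.
On the circular orbit at r = 32230 km, v_c = √(μ/r) = 0.73286 km/s.
Transfer-orbit speed at the same r (vis-viva, a = a_t): v_t = √[μ(2/r − 1/a_t)] = 0.43313 km/s.
Δv₂ = |v_t − v_c| = |0.43313 − 0.73286| = 0.2997 km/s.

Δv₂ = 299.7 m/s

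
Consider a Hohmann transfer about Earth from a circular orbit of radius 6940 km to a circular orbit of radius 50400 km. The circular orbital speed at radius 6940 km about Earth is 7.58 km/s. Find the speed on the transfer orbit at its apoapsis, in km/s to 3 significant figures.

From the circular-orbit relation v² = μ/r at r = 6940 km: μ = v²r = (7.58)² × 6940 = 3.98747×10^5 km³/s².
Transfer-ellipse semi-major axis a_t = (r₁ + r₂)/2 = (6940 + 50400)/2 = 28670 km.
The apoapsis of the transfer ellipse is at r = 50400 km.
From the vis-viva equation, v = √[μ(2/r − 1/a_t)] = 1.384 km/s.

v = 1.38 km/s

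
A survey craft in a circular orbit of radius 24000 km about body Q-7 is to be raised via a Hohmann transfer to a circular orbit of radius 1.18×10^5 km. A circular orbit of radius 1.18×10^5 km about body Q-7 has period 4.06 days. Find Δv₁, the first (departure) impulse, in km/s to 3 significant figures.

Δv₁ = 1.36 km/s

From Kepler's third law T² = 4π²r³/μ at r = 1.18×10^5 km, T = 4.06 days = 4.06 × 86400 s = 3.50784×10^5 s: μ = 4π²r³/T² = 5.27140×10^5 km³/s².
Semi-major axis of the transfer orbit: a_t = (24000 + 1.180×10^5)/2 = 71000 km.
On the circular orbit at r = 24000 km, v_c = √(μ/r) = 4.687 km/s.
Transfer-orbit speed at the same r (vis-viva, a = a_t): v_t = √[μ(2/r − 1/a_t)] = 6.042 km/s.
Δv₁ = |v_t − v_c| = |6.042 − 4.687| = 1.355 km/s.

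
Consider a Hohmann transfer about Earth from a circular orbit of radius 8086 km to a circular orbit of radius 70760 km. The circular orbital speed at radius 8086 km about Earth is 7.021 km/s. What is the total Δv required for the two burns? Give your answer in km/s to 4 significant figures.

Δv = 3.684 km/s

From the circular-orbit relation v² = μ/r at r = 8086 km: μ = v²r = (7.021)² × 8086 = 3.98595×10^5 km³/s².
Semi-major axis of the transfer orbit: a_t = (8086 + 70760)/2 = 39423 km.
Circular speed at r₁: v₁ = √(μ/r₁) = √(3.98595×10^5/8086) = 7.021 km/s.
On the transfer ellipse at r₁, vis-viva equation gives v_p = √[μ(2/r₁ − 1/a_t)] = 9.406 km/s.
First burn Δv₁ = |v_p − v₁| = 2.385 km/s.
Circular speed at r₂: v₂ = √(μ/r₂) = 2.37341 km/s.
Transfer-orbit speed at r₂: v_a = √[μ(2/r₂ − 1/a_t)] = 1.07489 km/s.
Second burn Δv₂ = |v₂ − v_a| = 1.299 km/s.
Total Δv = Δv₁ + Δv₂ = 3.684 km/s.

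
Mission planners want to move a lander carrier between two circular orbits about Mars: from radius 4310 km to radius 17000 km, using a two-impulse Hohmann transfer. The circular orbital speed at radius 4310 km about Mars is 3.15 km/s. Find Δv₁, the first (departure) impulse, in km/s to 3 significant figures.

From the circular-orbit relation v² = μ/r at r = 4310 km: μ = v²r = (3.15)² × 4310 = 42766.0 km³/s².
The Hohmann ellipse has a_t = (r₁ + r₂)/2 = 10655 km.
Circular speed at r = 4310 km: v_c = √(μ/r) = 3.1500 km/s.
Vis-viva on the transfer ellipse at r = 4310 km gives v_t = √[μ(2/r − 1/a_t)] = 3.9789 km/s.
Δv₁ = |v_t − v_c| = |3.9789 − 3.1500| = 0.8289 km/s.

Δv₁ = 0.829 km/s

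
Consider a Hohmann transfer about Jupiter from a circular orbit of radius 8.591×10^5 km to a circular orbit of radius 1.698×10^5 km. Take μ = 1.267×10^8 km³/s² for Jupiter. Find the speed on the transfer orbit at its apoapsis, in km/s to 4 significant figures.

v = 6.977 km/s

The Hohmann ellipse has a_t = (r₁ + r₂)/2 = 5.1445×10^5 km.
At apoapsis, r = 8.591×10^5 km.
Applying v² = μ(2/r − 1/a_t): v = 6.977 km/s.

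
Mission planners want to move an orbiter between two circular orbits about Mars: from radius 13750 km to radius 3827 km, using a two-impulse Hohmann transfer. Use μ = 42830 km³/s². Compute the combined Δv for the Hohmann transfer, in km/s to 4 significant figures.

The Hohmann ellipse has a_t = (r₁ + r₂)/2 = 8788.5 km.
Circular speed at r₁: v₁ = √(μ/r₁) = √(42830/13750) = 1.7649 km/s.
On the transfer ellipse at r₁, vis-viva gives v_a = √[μ(2/r₁ − 1/a_t)] = 1.1646 km/s.
First burn Δv₁ = |v_a − v₁| = 0.6003 km/s.
At r₂, v₂ = √(μ/r₂) = 3.3454 km/s.
Transfer-orbit speed at r₂: v_p = √[μ(2/r₂ − 1/a_t)] = 4.1845 km/s.
Second burn Δv₂ = |v₂ − v_p| = 0.8391 km/s.
Total Δv = Δv₁ + Δv₂ = 1.439 km/s.

Δv = 1.439 km/s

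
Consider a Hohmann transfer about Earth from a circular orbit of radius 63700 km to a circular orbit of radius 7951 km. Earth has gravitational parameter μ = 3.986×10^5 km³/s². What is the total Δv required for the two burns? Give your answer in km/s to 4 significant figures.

Semi-major axis of the transfer orbit: a_t = (63700 + 7951)/2 = 35825.5 km.
Circular speed at r₁: v₁ = √(μ/r₁) = √(3.986×10^5/63700) = 2.501 km/s.
On the transfer ellipse at r₁, vis-viva gives v_a = √[μ(2/r₁ − 1/a_t)] = 1.178 km/s.
First burn Δv₁ = |v_a − v₁| = 1.323 km/s.
At r₂, v₂ = √(μ/r₂) = 7.080 km/s.
Transfer-orbit speed at r₂: v_p = √[μ(2/r₂ − 1/a_t)] = 9.441 km/s.
Second burn Δv₂ = |v₂ − v_p| = 2.361 km/s.
Total Δv = Δv₁ + Δv₂ = 3.684 km/s.

Δv = 3.684 km/s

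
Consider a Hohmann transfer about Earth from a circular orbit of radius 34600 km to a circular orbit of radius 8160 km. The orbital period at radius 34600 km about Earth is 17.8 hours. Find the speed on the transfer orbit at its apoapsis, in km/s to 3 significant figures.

v = 2.10 km/s

From Kepler's third law T² = 4π²r³/μ at r = 34600 km, T = 17.8 hours = 17.8 × 3600 s = 64080 s: μ = 4π²r³/T² = 3.98238×10^5 km³/s².
Transfer-ellipse semi-major axis a_t = (r₁ + r₂)/2 = (34600 + 8160)/2 = 21380 km.
The apoapsis of the transfer ellipse is at r = 34600 km.
Vis-viva: v = √[μ(2/r − 1/a_t)] = √[3.98238×10^5 × (2/34600 − 1/21380)] = 2.096 km/s.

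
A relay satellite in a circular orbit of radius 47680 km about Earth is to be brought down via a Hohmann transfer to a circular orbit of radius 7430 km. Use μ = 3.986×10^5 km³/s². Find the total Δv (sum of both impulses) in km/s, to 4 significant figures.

Transfer-ellipse semi-major axis a_t = (r₁ + r₂)/2 = (47680 + 7430)/2 = 27555 km.
Circular speed at r₁: v₁ = √(μ/r₁) = √(3.986×10^5/47680) = 2.891 km/s.
Transfer-orbit speed at r₁ (v² = μ(2/r − 1/a)): v_a = √[μ(2/r₁ − 1/a_t)] = 1.501 km/s.
First burn Δv₁ = |v_a − v₁| = 1.390 km/s.
At r₂, v₂ = √(μ/r₂) = 7.3244 km/s.
Transfer-orbit speed at r₂: v_p = √[μ(2/r₂ − 1/a_t)] = 9.6348 km/s.
Second burn Δv₂ = |v₂ − v_p| = 2.310 km/s.
Δv = Δv₁ + Δv₂ = 1.390 + 2.310 = 3.700 km/s.

Δv = 3.700 km/s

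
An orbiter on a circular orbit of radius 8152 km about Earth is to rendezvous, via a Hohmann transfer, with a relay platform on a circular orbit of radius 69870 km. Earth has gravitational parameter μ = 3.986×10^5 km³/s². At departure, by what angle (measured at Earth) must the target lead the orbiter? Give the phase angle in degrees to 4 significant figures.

Transfer-ellipse semi-major axis a_t = (r₁ + r₂)/2 = (8152 + 69870)/2 = 39011 km.
Transfer time t = π√(a_t³/μ) = 38341 s.
The target's mean motion on its circular orbit is ω₂ = √(μ/r₂³) = 3.4185×10^-5 rad/s.
Angle swept by the target during transfer: ω₂·t = 1.3107 rad = 75.10°.
Arrival is 180° from departure on the ellipse, so φ = 180° − 75.10° = 104.9°.

φ = 104.9°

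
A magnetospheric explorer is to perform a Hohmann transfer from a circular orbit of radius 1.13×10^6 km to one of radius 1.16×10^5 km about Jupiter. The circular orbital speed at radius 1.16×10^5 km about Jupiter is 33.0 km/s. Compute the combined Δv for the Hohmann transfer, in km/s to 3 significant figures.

From the circular-orbit relation v² = μ/r at r = 1.16×10^5 km: μ = v²r = (33.0)² × 1.16×10^5 = 1.26324×10^8 km³/s².
Transfer-ellipse semi-major axis a_t = (r₁ + r₂)/2 = (1.130×10^6 + 1.160×10^5)/2 = 6.230×10^5 km.
Circular speed at r₁: v₁ = √(μ/r₁) = √(1.26324×10^8/1.130×10^6) = 10.573 km/s.
On the transfer ellipse at r₁, vis-viva gives v_a = √[μ(2/r₁ − 1/a_t)] = 4.5624 km/s.
First burn Δv₁ = |v_a − v₁| = 6.011 km/s.
Circular speed at r₂: v₂ = √(μ/r₂) = 33.00 km/s.
Transfer-orbit speed at r₂: v_p = √[μ(2/r₂ − 1/a_t)] = 44.44 km/s.
Second burn Δv₂ = |v₂ − v_p| = 11.44 km/s.
Total Δv = Δv₁ + Δv₂ = 17.45 km/s.

Δv = 17.5 km/s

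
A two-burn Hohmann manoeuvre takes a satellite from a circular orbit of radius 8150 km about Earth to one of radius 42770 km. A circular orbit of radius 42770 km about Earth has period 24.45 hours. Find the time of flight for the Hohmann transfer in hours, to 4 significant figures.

From Kepler's third law T² = 4π²r³/μ at r = 42770 km, T = 24.45 hours = 24.45 × 3600 s = 88020 s: μ = 4π²r³/T² = 3.98671×10^5 km³/s².
Transfer-ellipse semi-major axis a_t = (r₁ + r₂)/2 = (8150 + 42770)/2 = 25460 km.
By Kepler's third law the transfer-orbit period is T = 2π√(a_t³/μ), so t = T/2 = 20213 s.
Converting: 20213 s ÷ 3600 s/hour = 5.615 hours.

t = 5.615 hours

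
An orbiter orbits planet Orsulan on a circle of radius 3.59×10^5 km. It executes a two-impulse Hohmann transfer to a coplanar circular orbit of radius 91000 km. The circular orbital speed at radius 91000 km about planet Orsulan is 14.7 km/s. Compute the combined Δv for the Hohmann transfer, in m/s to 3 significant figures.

Δv = 6560 m/s

From the circular-orbit relation v² = μ/r at r = 91000 km: μ = v²r = (14.7)² × 91000 = 1.96642×10^7 km³/s².
Transfer-ellipse semi-major axis a_t = (r₁ + r₂)/2 = (3.590×10^5 + 91000)/2 = 2.250×10^5 km.
At r₁ the circular-orbit speed is v₁ = √(μ/r₁) = 7.4010 km/s.
On the transfer ellipse at r₁, vis-viva equation gives v_a = √[μ(2/r₁ − 1/a_t)] = 4.7067 km/s.
First burn Δv₁ = |v_a − v₁| = 2.6943 km/s.
Circular speed at r₂: v₂ = √(μ/r₂) = 14.7000 km/s.
Transfer-orbit speed at r₂: v_p = √[μ(2/r₂ − 1/a_t)] = 18.5683 km/s.
Second burn Δv₂ = |v₂ − v_p| = 3.8683 km/s.
Total Δv = Δv₁ + Δv₂ = 6.563 km/s.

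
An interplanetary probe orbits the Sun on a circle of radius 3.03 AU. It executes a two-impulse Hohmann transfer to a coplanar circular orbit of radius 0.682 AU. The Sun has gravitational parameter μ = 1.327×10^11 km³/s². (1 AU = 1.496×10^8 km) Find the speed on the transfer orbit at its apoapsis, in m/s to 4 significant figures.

In km: r₁ = 3.03 × 1.496×10^8 = 4.53288×10^8 km; r₂ = 0.682 × 1.496×10^8 = 1.020272×10^8 km.
Semi-major axis of the transfer orbit: a_t = (4.53288×10^8 + 1.020272×10^8)/2 = 2.776576×10^8 km.
The apoapsis of the transfer ellipse is at r = 4.53288×10^8 km.
Vis-viva: v = √[μ(2/r − 1/a_t)] = √[1.327×10^11 × (2/4.53288×10^8 − 1/2.776576×10^8)] = 10.37 km/s.

v = 10370 m/s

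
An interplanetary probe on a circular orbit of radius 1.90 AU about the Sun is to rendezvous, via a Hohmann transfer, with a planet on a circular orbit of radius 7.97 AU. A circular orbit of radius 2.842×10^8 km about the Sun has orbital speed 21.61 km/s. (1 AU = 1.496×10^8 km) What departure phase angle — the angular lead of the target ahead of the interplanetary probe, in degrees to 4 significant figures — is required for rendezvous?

From the circular-orbit relation v² = μ/r at r = 2.842×10^8 km: μ = v²r = (21.61)² × 2.842×10^8 = 1.32719×10^11 km³/s².
In km: r₁ = 1.90 × 1.496×10^8 = 2.8424×10^8 km; r₂ = 7.97 × 1.496×10^8 = 1.192312×10^9 km.
The Hohmann ellipse has a_t = (r₁ + r₂)/2 = 7.38276×10^8 km.
Transfer time t = π√(a_t³/μ) = 1.72986×10^8 s.
The target's mean motion on its circular orbit is ω₂ = √(μ/r₂³) = 8.84875×10^-9 rad/s.
Angle swept by the target during transfer: ω₂·t = 1.5307 rad = 87.70°.
Arrival is 180° from departure on the ellipse, so φ = 180° − 87.70° = 92.30°.

φ = 92.30°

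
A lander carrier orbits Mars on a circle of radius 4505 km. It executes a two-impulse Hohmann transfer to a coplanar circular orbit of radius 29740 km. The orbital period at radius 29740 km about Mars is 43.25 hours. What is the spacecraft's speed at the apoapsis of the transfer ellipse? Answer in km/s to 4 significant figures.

v = 0.6156 km/s

From Kepler's third law T² = 4π²r³/μ at r = 29740 km, T = 43.25 hours = 43.25 × 3600 s = 1.557×10^5 s: μ = 4π²r³/T² = 42835.7 km³/s².
Semi-major axis of the transfer orbit: a_t = (4505 + 29740)/2 = 17122.5 km.
At apoapsis, r = 29740 km.
Vis-viva: v = √[μ(2/r − 1/a_t)] = √[42835.7 × (2/29740 − 1/17122.5)] = 0.6156 km/s.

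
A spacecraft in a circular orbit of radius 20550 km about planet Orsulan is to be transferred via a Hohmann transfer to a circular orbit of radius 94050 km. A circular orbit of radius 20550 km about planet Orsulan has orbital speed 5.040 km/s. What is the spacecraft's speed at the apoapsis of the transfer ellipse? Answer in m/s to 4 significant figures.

v = 1411 m/s

From the circular-orbit relation v² = μ/r at r = 20550 km: μ = v²r = (5.040)² × 20550 = 5.22003×10^5 km³/s².
Semi-major axis of the transfer orbit: a_t = (20550 + 94050)/2 = 57300 km.
The apoapsis of the transfer ellipse is at r = 94050 km.
Applying v² = μ(2/r − 1/a_t): v = 1.411 km/s.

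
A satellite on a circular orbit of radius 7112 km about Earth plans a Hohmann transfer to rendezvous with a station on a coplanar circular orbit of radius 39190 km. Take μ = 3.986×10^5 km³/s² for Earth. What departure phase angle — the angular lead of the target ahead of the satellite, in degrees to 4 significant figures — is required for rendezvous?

φ = 98.27°

The Hohmann ellipse has a_t = (r₁ + r₂)/2 = 23151 km.
Transfer time t = π√(a_t³/μ) = 17528 s.
Target angular speed ω₂ = √(μ/r₂³) = 8.1378×10^-5 rad/s.
Angle swept by the target during transfer: ω₂·t = 1.4264 rad = 81.73°.
Arrival is 180° from departure on the ellipse, so φ = 180° − 81.73° = 98.27°.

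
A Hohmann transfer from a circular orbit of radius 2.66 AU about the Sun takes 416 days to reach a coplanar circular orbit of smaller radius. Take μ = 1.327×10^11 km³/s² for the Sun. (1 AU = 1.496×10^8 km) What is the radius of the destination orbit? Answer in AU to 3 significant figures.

r₂ = 0.802 AU

In km: r₁ = 2.66 × 1.496×10^8 = 3.97936×10^8 km.
Transfer time t = 416 days = 3.59424×10^7 s, and t = π√(a_t³/μ).
So a_t = (μ t²/π²)^(1/3) = (1.327×10^11 × (3.59424×10^7)² / π²)^(1/3) = 2.5898×10^8 km.
Since a_t = (r₁ + r₂)/2, r₂ = 2a_t − r₁ = 2×2.5898×10^8 − 3.97936×10^8 = 1.20024×10^8 km.
In AU: r₂ = 1.20024×10^8 / 1.496×10^8 = 0.802 AU.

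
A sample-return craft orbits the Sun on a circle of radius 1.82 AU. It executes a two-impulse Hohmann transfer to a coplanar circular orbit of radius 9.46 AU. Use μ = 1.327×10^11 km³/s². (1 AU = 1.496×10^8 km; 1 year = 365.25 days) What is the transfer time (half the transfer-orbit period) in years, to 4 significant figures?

t = 6.698 years

In km: r₁ = 1.82 × 1.496×10^8 = 2.72272×10^8 km; r₂ = 9.46 × 1.496×10^8 = 1.415216×10^9 km.
Semi-major axis of the transfer orbit: a_t = (2.72272×10^8 + 1.415216×10^9)/2 = 8.43744×10^8 km.
Half the transfer-orbit period gives t = π√(a_t³/μ) = 2.1136×10^8 s.
Converting: 2.1136×10^8 s ÷ 3.15576×10^7 s/year (365.25 × 86400) = 6.698 years.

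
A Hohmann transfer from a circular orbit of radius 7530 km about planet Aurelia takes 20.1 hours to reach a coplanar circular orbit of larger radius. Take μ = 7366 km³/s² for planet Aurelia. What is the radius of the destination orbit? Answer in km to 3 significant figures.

Transfer time t = 20.1 hours = 72360 s, and t = π√(a_t³/μ).
So a_t = (μ t²/π²)^(1/3) = (7366 × (72360)² / π²)^(1/3) = 15751 km.
Since a_t = (r₁ + r₂)/2, r₂ = 2a_t − r₁ = 2×15751 − 7530 = 23972 km.

r₂ = 24000 km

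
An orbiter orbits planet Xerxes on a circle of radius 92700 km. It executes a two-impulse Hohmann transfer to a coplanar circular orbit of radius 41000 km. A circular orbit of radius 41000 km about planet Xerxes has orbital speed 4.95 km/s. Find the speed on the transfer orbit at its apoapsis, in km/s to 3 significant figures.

v = 2.58 km/s

From the circular-orbit relation v² = μ/r at r = 41000 km: μ = v²r = (4.95)² × 41000 = 1.00460×10^6 km³/s².
Semi-major axis of the transfer orbit: a_t = (92700 + 41000)/2 = 66850 km.
The apoapsis of the transfer ellipse is at r = 92700 km.
Applying v² = μ(2/r − 1/a_t): v = 2.578 km/s.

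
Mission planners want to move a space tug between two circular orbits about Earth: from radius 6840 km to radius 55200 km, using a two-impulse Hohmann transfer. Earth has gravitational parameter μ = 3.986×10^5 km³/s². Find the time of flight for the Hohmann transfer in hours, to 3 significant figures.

Transfer-ellipse semi-major axis a_t = (r₁ + r₂)/2 = (6840 + 55200)/2 = 31020 km.
Half the transfer-orbit period gives t = π√(a_t³/μ) = 27190 s.
Converting: 27190 s ÷ 3600 s/hour = 7.55 hours.

t = 7.55 hours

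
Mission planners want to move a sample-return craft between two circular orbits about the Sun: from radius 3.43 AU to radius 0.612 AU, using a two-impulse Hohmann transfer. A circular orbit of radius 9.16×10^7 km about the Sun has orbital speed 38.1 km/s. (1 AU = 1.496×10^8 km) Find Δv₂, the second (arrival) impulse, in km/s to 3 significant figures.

Δv₂ = 11.5 km/s

From the circular-orbit relation v² = μ/r at r = 9.16×10^7 km: μ = v²r = (38.1)² × 9.16×10^7 = 1.32967×10^11 km³/s².
In km: r₁ = 3.43 × 1.496×10^8 = 5.13128×10^8 km; r₂ = 0.612 × 1.496×10^8 = 9.15552×10^7 km.
The Hohmann ellipse has a_t = (r₁ + r₂)/2 = 3.023416×10^8 km.
On the circular orbit at r = 9.15552×10^7 km, v_c = √(μ/r) = 38.11 km/s.
Vis-viva on the transfer ellipse at r = 9.15552×10^7 km gives v_t = √[μ(2/r − 1/a_t)] = 49.65 km/s.
Δv₂ = |v_t − v_c| = |49.65 − 38.11| = 11.54 km/s.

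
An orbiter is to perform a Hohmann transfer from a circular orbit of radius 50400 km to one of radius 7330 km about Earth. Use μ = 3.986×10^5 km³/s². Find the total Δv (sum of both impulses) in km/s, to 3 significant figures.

Δv = 3.77 km/s

The Hohmann ellipse has a_t = (r₁ + r₂)/2 = 28865 km.
Circular speed at r₁: v₁ = √(μ/r₁) = √(3.986×10^5/50400) = 2.812 km/s.
On the transfer ellipse at r₁, vis-viva gives v_a = √[μ(2/r₁ − 1/a_t)] = 1.417 km/s.
First burn Δv₁ = |v_a − v₁| = 1.395 km/s.
Circular speed at r₂: v₂ = √(μ/r₂) = 7.374 km/s.
Transfer-orbit speed at r₂: v_p = √[μ(2/r₂ − 1/a_t)] = 9.744 km/s.
Second burn Δv₂ = |v₂ − v_p| = 2.370 km/s.
Δv = Δv₁ + Δv₂ = 1.395 + 2.370 = 3.765 km/s.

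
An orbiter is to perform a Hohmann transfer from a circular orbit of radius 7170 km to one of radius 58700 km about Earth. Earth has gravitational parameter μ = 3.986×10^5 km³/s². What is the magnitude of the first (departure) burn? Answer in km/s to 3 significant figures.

Δv₁ = 2.50 km/s

The Hohmann ellipse has a_t = (r₁ + r₂)/2 = 32935 km.
On the circular orbit at r = 7170 km, v_c = √(μ/r) = 7.456 km/s.
Vis-viva on the transfer ellipse at r = 7170 km gives v_t = √[μ(2/r − 1/a_t)] = 9.954 km/s.
Δv₁ = |v_t − v_c| = |9.954 − 7.456| = 2.498 km/s.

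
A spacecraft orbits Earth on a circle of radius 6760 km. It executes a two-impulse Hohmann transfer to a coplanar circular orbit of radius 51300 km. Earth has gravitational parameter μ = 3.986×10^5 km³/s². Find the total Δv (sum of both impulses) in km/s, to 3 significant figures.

Transfer-ellipse semi-major axis a_t = (r₁ + r₂)/2 = (6760 + 51300)/2 = 29030 km.
Circular speed at r₁: v₁ = √(μ/r₁) = √(3.986×10^5/6760) = 7.6788 km/s.
On the transfer ellipse at r₁, vis-viva equation gives v_p = √[μ(2/r₁ − 1/a_t)] = 10.208 km/s.
First burn Δv₁ = |v_p − v₁| = 2.529 km/s.
Circular speed at r₂: v₂ = √(μ/r₂) = 2.787 km/s.
Transfer-orbit speed at r₂: v_a = √[μ(2/r₂ − 1/a_t)] = 1.345 km/s.
Second burn Δv₂ = |v₂ − v_a| = 1.442 km/s.
Δv = Δv₁ + Δv₂ = 2.529 + 1.442 = 3.971 km/s.

Δv = 3.97 km/s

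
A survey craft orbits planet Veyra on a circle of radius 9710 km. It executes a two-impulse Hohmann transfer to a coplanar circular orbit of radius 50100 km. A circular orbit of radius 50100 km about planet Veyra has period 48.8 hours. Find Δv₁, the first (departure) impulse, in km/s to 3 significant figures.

Δv₁ = 1.20 km/s

From Kepler's third law T² = 4π²r³/μ at r = 50100 km, T = 48.8 hours = 48.8 × 3600 s = 1.7568×10^5 s: μ = 4π²r³/T² = 1.60853×10^5 km³/s².
Transfer-ellipse semi-major axis a_t = (r₁ + r₂)/2 = (9710 + 50100)/2 = 29905 km.
On the circular orbit at r = 9710 km, v_c = √(μ/r) = 4.070 km/s.
Vis-viva on the transfer ellipse at r = 9710 km gives v_t = √[μ(2/r − 1/a_t)] = 5.268 km/s.
Δv₁ = |v_t − v_c| = |5.268 − 4.070| = 1.198 km/s.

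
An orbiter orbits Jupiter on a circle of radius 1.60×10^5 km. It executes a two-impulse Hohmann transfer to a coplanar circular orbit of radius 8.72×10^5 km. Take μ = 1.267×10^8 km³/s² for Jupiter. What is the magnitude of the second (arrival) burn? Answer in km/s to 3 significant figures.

Semi-major axis of the transfer orbit: a_t = (1.600×10^5 + 8.720×10^5)/2 = 5.160×10^5 km.
Circular speed at r = 8.720×10^5 km: v_c = √(μ/r) = 12.054 km/s.
Transfer-orbit speed at the same r (vis-viva, a = a_t): v_t = √[μ(2/r − 1/a_t)] = 6.7122 km/s.
Δv₂ = |v_t − v_c| = |6.7122 − 12.054| = 5.342 km/s.

Δv₂ = 5.34 km/s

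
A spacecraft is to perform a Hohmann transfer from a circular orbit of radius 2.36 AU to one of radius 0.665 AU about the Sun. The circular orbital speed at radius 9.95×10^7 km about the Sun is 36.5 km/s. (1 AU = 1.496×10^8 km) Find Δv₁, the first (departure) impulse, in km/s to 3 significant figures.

From the circular-orbit relation v² = μ/r at r = 9.95×10^7 km: μ = v²r = (36.5)² × 9.95×10^7 = 1.32559×10^11 km³/s².
In km: r₁ = 2.36 × 1.496×10^8 = 3.53056×10^8 km; r₂ = 0.665 × 1.496×10^8 = 9.9484×10^7 km.
Semi-major axis of the transfer orbit: a_t = (3.53056×10^8 + 9.9484×10^7)/2 = 2.2627×10^8 km.
On the circular orbit at r = 3.53056×10^8 km, v_c = √(μ/r) = 19.377 km/s.
Vis-viva on the transfer ellipse at r = 3.53056×10^8 km gives v_t = √[μ(2/r − 1/a_t)] = 12.848 km/s.
Δv₁ = |v_t − v_c| = |12.848 − 19.377| = 6.529 km/s.

Δv₁ = 6.53 km/s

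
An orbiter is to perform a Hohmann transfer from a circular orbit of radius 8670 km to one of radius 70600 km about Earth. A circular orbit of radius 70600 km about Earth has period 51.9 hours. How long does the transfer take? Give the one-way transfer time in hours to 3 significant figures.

t = 10.9 hours

From Kepler's third law T² = 4π²r³/μ at r = 70600 km, T = 51.9 hours = 51.9 × 3600 s = 1.8684×10^5 s: μ = 4π²r³/T² = 3.97955×10^5 km³/s².
Transfer-ellipse semi-major axis a_t = (r₁ + r₂)/2 = (8670 + 70600)/2 = 39635 km.
Half the transfer-orbit period gives t = π√(a_t³/μ) = 39300 s.
Converting: 39300 s ÷ 3600 s/hour = 10.9 hours.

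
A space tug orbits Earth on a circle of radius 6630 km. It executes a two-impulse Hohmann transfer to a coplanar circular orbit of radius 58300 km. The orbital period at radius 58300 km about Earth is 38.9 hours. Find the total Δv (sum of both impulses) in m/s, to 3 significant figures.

From Kepler's third law T² = 4π²r³/μ at r = 58300 km, T = 38.9 hours = 38.9 × 3600 s = 1.4004×10^5 s: μ = 4π²r³/T² = 3.98897×10^5 km³/s².
Transfer-ellipse semi-major axis a_t = (r₁ + r₂)/2 = (6630 + 58300)/2 = 32465 km.
At r₁ the circular-orbit speed is v₁ = √(μ/r₁) = 7.756644 km/s.
Transfer-orbit speed at r₁ (v² = μ(2/r − 1/a)): v_p = √[μ(2/r₁ − 1/a_t)] = 10.39442 km/s.
First burn Δv₁ = |v_p − v₁| = 2.63778 km/s.
Circular speed at r₂: v₂ = √(μ/r₂) = 2.61575 km/s.
Transfer-orbit speed at r₂: v_a = √[μ(2/r₂ − 1/a_t)] = 1.18208 km/s.
Second burn Δv₂ = |v₂ − v_a| = 1.43367 km/s.
Δv = Δv₁ + Δv₂ = 2.63778 + 1.43367 = 4.071 km/s.

Δv = 4070 m/s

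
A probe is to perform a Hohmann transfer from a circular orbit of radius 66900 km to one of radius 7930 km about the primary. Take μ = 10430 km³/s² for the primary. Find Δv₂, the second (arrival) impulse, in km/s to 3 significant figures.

Δv₂ = 0.387 km/s

Transfer-ellipse semi-major axis a_t = (r₁ + r₂)/2 = (66900 + 7930)/2 = 37415 km.
On the circular orbit at r = 7930 km, v_c = √(μ/r) = 1.1468 km/s.
Vis-viva on the transfer ellipse at r = 7930 km gives v_t = √[μ(2/r − 1/a_t)] = 1.5335 km/s.
Δv₂ = |v_t − v_c| = |1.5335 − 1.1468| = 0.3867 km/s.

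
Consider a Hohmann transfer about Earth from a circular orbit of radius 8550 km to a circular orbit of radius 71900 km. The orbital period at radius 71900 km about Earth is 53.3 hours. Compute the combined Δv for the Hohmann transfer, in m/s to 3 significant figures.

From Kepler's third law T² = 4π²r³/μ at r = 71900 km, T = 53.3 hours = 53.3 × 3600 s = 1.9188×10^5 s: μ = 4π²r³/T² = 3.98554×10^5 km³/s².
Transfer-ellipse semi-major axis a_t = (r₁ + r₂)/2 = (8550 + 71900)/2 = 40225 km.
Circular speed at r₁: v₁ = √(μ/r₁) = √(3.98554×10^5/8550) = 6.8275 km/s.
Transfer-orbit speed at r₁ (vis-viva): v_p = √[μ(2/r₁ − 1/a_t)] = 9.1280 km/s.
First burn Δv₁ = |v_p − v₁| = 2.3005 km/s.
Circular speed at r₂: v₂ = √(μ/r₂) = 2.3544 km/s.
Transfer-orbit speed at r₂: v_a = √[μ(2/r₂ − 1/a_t)] = 1.0855 km/s.
Second burn Δv₂ = |v₂ − v_a| = 1.2689 km/s.
Total Δv = Δv₁ + Δv₂ = 3.569 km/s.

Δv = 3570 m/s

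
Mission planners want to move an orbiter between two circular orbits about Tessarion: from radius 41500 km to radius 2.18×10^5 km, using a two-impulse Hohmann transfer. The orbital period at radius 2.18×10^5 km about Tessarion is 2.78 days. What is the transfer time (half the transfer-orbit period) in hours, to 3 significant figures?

From Kepler's third law T² = 4π²r³/μ at r = 2.18×10^5 km, T = 2.78 days = 2.78 × 86400 s = 2.40192×10^5 s: μ = 4π²r³/T² = 7.08944×10^6 km³/s².
Semi-major axis of the transfer orbit: a_t = (41500 + 2.180×10^5)/2 = 1.2975×10^5 km.
Half the transfer-orbit period gives t = π√(a_t³/μ) = 55140 s.
Converting: 55140 s ÷ 3600 s/hour = 15.3 hours.

t = 15.3 hours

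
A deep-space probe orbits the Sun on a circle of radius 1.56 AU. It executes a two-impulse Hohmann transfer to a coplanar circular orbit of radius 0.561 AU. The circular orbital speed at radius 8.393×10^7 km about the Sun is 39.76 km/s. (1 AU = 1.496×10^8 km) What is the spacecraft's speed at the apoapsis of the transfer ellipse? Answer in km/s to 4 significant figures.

From the circular-orbit relation v² = μ/r at r = 8.393×10^7 km: μ = v²r = (39.76)² × 8.393×10^7 = 1.32681×10^11 km³/s².
In km: r₁ = 1.56 × 1.496×10^8 = 2.33376×10^8 km; r₂ = 0.561 × 1.496×10^8 = 8.39256×10^7 km.
Transfer-ellipse semi-major axis a_t = (r₁ + r₂)/2 = (2.33376×10^8 + 8.39256×10^7)/2 = 1.586508×10^8 km.
At apoapsis, r = 2.33376×10^8 km.
Vis-viva: v = √[μ(2/r − 1/a_t)] = √[1.32681×10^11 × (2/2.33376×10^8 − 1/1.586508×10^8)] = 17.34 km/s.

v = 17.34 km/s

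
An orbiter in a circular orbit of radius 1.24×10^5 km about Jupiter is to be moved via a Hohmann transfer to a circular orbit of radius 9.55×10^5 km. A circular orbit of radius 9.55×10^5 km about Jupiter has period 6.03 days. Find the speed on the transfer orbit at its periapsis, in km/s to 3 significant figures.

From Kepler's third law T² = 4π²r³/μ at r = 9.55×10^5 km, T = 6.03 days = 6.03 × 86400 s = 5.20992×10^5 s: μ = 4π²r³/T² = 1.26680×10^8 km³/s².
Semi-major axis of the transfer orbit: a_t = (1.240×10^5 + 9.550×10^5)/2 = 5.395×10^5 km.
At periapsis, r = 1.240×10^5 km.
Vis-viva: v = √[μ(2/r − 1/a_t)] = √[1.26680×10^8 × (2/1.240×10^5 − 1/5.395×10^5)] = 42.53 km/s.

v = 42.5 km/s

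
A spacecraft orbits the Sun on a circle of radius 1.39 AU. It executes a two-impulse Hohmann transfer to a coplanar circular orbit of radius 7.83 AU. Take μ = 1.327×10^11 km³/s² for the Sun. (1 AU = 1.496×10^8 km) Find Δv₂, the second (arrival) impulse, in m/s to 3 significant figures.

In km: r₁ = 1.39 × 1.496×10^8 = 2.07944×10^8 km; r₂ = 7.83 × 1.496×10^8 = 1.171368×10^9 km.
The Hohmann ellipse has a_t = (r₁ + r₂)/2 = 6.89656×10^8 km.
On the circular orbit at r = 1.171368×10^9 km, v_c = √(μ/r) = 10.6436 km/s.
Transfer-orbit speed at the same r (vis-viva, a = a_t): v_t = √[μ(2/r − 1/a_t)] = 5.84448 km/s.
Δv₂ = |v_t − v_c| = |5.84448 − 10.6436| = 4.799 km/s.

Δv₂ = 4800 m/s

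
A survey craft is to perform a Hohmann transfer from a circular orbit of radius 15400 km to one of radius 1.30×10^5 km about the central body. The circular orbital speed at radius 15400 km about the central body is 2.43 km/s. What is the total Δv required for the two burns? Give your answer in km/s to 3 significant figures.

From the circular-orbit relation v² = μ/r at r = 15400 km: μ = v²r = (2.43)² × 15400 = 90935.5 km³/s².
Transfer-ellipse semi-major axis a_t = (r₁ + r₂)/2 = (15400 + 1.300×10^5)/2 = 72700 km.
Circular speed at r₁: v₁ = √(μ/r₁) = √(90935.5/15400) = 2.4300 km/s.
Transfer-orbit speed at r₁ (v² = μ(2/r − 1/a)): v_p = √[μ(2/r₁ − 1/a_t)] = 3.2495 km/s.
First burn Δv₁ = |v_p − v₁| = 0.8195 km/s.
At r₂, v₂ = √(μ/r₂) = 0.83636 km/s.
Transfer-orbit speed at r₂: v_a = √[μ(2/r₂ − 1/a_t)] = 0.38494 km/s.
Second burn Δv₂ = |v₂ − v_a| = 0.4514 km/s.
Total Δv = Δv₁ + Δv₂ = 1.271 km/s.

Δv = 1.27 km/s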